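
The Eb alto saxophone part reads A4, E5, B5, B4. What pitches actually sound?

C4 G4 D5 D4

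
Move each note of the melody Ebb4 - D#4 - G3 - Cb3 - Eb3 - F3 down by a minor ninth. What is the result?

Db3 C##3 F#2 Bb1 D2 E2

Ebb4 becomes Db3
D#4 becomes C##3
G3 becomes F#2
Cb3 becomes Bb1
Eb3 becomes D2
F3 becomes E2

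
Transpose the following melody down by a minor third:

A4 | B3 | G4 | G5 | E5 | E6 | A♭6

F#4 G#3 E4 E5 C#5 C#6 F6

A4 -> F#4
B3 -> G#3
G4 -> E4
G5 -> E5
E5 -> C#5
E6 -> C#6
Ab6 -> F6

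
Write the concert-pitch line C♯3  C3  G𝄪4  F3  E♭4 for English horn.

G#3 G3 D##5 C4 Bb4

The English horn sounds a perfect fifth below written, so the written part must be a perfect fifth above concert — transpose each note up.
C#3 becomes G#3
C3 becomes G3
G##4 becomes D##5
F3 becomes C4
Eb4 becomes Bb4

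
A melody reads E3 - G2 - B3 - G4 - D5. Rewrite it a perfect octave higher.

E4 G3 B4 G5 D6

E3 -> E4
G2 -> G3
B3 -> B4
G4 -> G5
D5 -> D6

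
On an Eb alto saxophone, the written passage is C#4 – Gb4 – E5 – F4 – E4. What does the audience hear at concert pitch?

The Eb alto saxophone sounds a major sixth below written, so transpose each written note down a major sixth.
C#4 → E3
Gb4 → Bbb3
E5 → G4
F4 → Ab3
E4 → G3

E3 Bbb3 G4 Ab3 G3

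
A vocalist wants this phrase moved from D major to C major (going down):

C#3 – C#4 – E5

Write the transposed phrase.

D major to C major down is a major second, so every note moves down by that interval.
C#3 → B2
C#4 → B3
E5 → D5

B2 B3 D5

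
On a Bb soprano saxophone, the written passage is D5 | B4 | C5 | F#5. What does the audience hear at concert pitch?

Written C4 on the Bb soprano saxophone sounds as Bb3, a major second lower; apply that shift to every note.
D5 → C5
B4 → A4
C5 → Bb4
F#5 → E5

C5 A4 Bb4 E5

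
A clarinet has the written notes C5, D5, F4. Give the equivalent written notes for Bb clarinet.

B4 C#5 E4

First find concert pitch: the A clarinet sounds a minor third below written, so C5 D5 F4 sounds A4 B4 D4.
Then write for Bb clarinet: it sounds a major second below written, so the part must be a major second above concert.
A4 → B4
B4 → C#5
D4 → E4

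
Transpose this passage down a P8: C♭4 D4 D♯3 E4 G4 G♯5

Cb3 D3 D#2 E3 G3 G#4

Cb4 becomes Cb3
D4 becomes D3
D#3 becomes D#2
E4 becomes E3
G4 becomes G3
G#5 becomes G#4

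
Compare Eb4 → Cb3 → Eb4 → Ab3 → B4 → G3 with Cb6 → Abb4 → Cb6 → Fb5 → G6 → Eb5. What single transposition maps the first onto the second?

up a minor thirteenth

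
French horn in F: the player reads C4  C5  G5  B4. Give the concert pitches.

F3 F4 C5 E4

The French horn in F sounds a perfect fifth below written, so transpose each written note down a perfect fifth.
C4 -> F3
C5 -> F4
G5 -> C5
B4 -> E4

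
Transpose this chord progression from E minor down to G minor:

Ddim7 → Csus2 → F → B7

E minor down to G minor is a major sixth; each chord root moves by that interval while the quality stays the same.
Ddim7: root D down a major sixth → F, giving Fdim7.
Csus2: root C down a major sixth → Eb, giving Ebsus2.
F: root F down a major sixth → Ab, giving Ab.
B7: root B down a major sixth → D, giving D7.

Fdim7 Ebsus2 Ab D7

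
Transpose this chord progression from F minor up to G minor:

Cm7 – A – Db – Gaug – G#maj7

Dm7 B Eb Aaug A#maj7

F minor up to G minor is a major second; each chord root moves by that interval while the quality stays the same.
Cm7: root C up a major second → D, giving Dm7.
A: root A up a major second → B, giving B.
Db: root Db up a major second → Eb, giving Eb.
Gaug: root G up a major second → A, giving Aaug.
G#maj7: root G# up a major second → A#, giving A#maj7.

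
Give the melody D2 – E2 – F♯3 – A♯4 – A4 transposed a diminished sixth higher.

D2 -> Bbb2
E2 -> Cb3
F#3 -> Db4
A#4 -> F5
A4 -> Fb5

Bbb2 Cb3 Db4 F5 Fb5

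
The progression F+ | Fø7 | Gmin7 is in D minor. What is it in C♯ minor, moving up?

E+ Eø7 F#min7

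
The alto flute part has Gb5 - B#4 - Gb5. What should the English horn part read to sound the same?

Ab5 C##5 Ab5

First find concert pitch: the alto flute sounds a perfect fourth below written, so Gb5 B#4 Gb5 sounds Db5 F##4 Db5.
Then write for English horn: it sounds a perfect fifth below written, so the part must be a perfect fifth above concert.
Db5 → Ab5
F##4 → C##5
Db5 → Ab5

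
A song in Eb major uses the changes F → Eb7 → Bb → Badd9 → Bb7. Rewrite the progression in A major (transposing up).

B A7 E E#add9 E7

Eb major up to A major is an augmented fourth; each chord root moves by that interval while the quality stays the same.
F: root F up an augmented fourth → B, giving B.
Eb7: root Eb up an augmented fourth → A, giving A7.
Bb: root Bb up an augmented fourth → E, giving E.
Badd9: root B up an augmented fourth → E#, giving E#add9.
Bb7: root Bb up an augmented fourth → E, giving E7.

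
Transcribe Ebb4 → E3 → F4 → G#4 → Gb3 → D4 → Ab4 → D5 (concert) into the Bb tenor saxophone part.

Fb5 F#4 G5 A#5 Ab4 E5 Bb5 E6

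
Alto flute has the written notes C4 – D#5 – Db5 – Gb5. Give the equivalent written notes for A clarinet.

Bb3 C#5 Cb5 Fb5

First find concert pitch: the alto flute sounds a perfect fourth below written, so C4 D#5 Db5 Gb5 sounds G3 A#4 Ab4 Db5.
Then write for A clarinet: it sounds a minor third below written, so the part must be a minor third above concert.
G3 → Bb3
A#4 → C#5
Ab4 → Cb5
Db5 → Fb5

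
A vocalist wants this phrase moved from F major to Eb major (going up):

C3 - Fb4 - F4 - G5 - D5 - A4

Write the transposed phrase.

Bb3 Ebb5 Eb5 F6 C6 G5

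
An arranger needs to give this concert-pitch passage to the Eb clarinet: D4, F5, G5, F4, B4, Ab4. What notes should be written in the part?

B3 D5 E5 D4 G#4 F4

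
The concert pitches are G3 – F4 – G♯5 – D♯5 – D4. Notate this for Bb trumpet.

A3 G4 A#5 E#5 E4

The Bb trumpet sounds a major second below written, so the written part must be a major second above concert — transpose each note up.
G3 -> A3
F4 -> G4
G#5 -> A#5
D#5 -> E#5
D4 -> E4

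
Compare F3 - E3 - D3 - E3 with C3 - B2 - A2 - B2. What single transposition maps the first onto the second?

down a perfect fourth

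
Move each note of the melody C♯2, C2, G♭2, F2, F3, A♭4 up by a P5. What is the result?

G#2 G2 Db3 C3 C4 Eb5

C#2 -> G#2
C2 -> G2
Gb2 -> Db3
F2 -> C3
F3 -> C4
Ab4 -> Eb5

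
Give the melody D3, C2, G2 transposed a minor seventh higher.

C4 Bb2 F3

D3 → C4
C2 → Bb2
G2 → F3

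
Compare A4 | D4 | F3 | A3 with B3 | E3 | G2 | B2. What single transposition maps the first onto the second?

down a minor seventh

Take the first pair: A4 → B3. A to B spans 7 letter names, so the interval is some kind of seventh.
B3 to A4 is 10 semitones, which makes it a minor seventh; the second version is lower, so the direction is down.
Checking another pair — A3 → B2 — gives the same interval.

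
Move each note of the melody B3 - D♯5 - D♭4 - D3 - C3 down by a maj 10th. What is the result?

A major tenth down from B3 gives G2.
A major tenth down from D#5 gives B3.
Db4: a tenth down reaches B, and 16 semitones makes it Bbb2.
D3 down a major tenth is Bb1.
C3 down a major tenth is Ab1.

G2 B3 Bbb2 Bb1 Ab1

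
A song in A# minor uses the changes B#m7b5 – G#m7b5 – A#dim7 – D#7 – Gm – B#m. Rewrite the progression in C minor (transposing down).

A# minor down to C minor is an augmented sixth; each chord root moves by that interval while the quality stays the same.
B#m7b5: root B# down an augmented sixth → D, giving Dm7b5.
G#m7b5: root G# down an augmented sixth → Bb, giving Bbm7b5.
A#dim7: root A# down an augmented sixth → C, giving Cdim7.
D#7: root D# down an augmented sixth → F, giving F7.
Gm: root G down an augmented sixth → Bbb, giving Bbbm.
B#m: root B# down an augmented sixth → D, giving Dm.

Dm7b5 Bbm7b5 Cdim7 F7 Bbbm Dm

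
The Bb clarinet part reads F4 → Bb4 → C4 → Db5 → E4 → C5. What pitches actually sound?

Written C4 on the Bb clarinet sounds as Bb3, a major second lower; apply that shift to every note.
F4 to Eb4
Bb4 to Ab4
C4 to Bb3
Db5 to Cb5
E4 to D4
C5 to Bb4

Eb4 Ab4 Bb3 Cb5 D4 Bb4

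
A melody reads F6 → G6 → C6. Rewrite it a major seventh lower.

A major seventh down from F6 gives Gb5.
A major seventh down from G6 gives Ab5.
C6 down a major seventh is Db5.

Gb5 Ab5 Db5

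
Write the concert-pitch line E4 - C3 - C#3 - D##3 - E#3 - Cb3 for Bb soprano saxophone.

The Bb soprano saxophone sounds a major second below written, so the written part must be a major second above concert — transpose each note up.
E4 -> F#4
C3 -> D3
C#3 -> D#3
D##3 -> E##3
E#3 -> F##3
Cb3 -> Db3

F#4 D3 D#3 E##3 F##3 Db3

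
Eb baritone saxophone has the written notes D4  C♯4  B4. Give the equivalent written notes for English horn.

C3 B2 A3

First find concert pitch: the Eb baritone saxophone sounds a major thirteenth below written, so D4 C♯4 B4 sounds F2 E2 D3.
Then write for English horn: it sounds a perfect fifth below written, so the part must be a perfect fifth above concert.
F2 → C3
E2 → B2
D3 → A3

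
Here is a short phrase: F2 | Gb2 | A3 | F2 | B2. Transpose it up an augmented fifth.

C#3 D3 E#4 C#3 F##3

F2 becomes C#3
Gb2 becomes D3
A3 becomes E#4
F2 becomes C#3
B2 becomes F##3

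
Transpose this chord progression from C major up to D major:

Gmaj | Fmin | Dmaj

C major up to D major is a major second; each chord root moves by that interval while the quality stays the same.
Gmaj: root G up a major second → A, giving Amaj.
Fmin: root F up a major second → G, giving Gmin.
Dmaj: root D up a major second → E, giving Emaj.

Amaj Gmin Emaj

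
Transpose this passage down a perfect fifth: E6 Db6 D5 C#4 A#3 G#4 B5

E6 down a perfect fifth is A5.
Db6: a fifth down reaches G, and 7 semitones makes it Gb5.
A perfect fifth down from D5 gives G4.
C#4: a fifth down reaches F, and 7 semitones makes it F#3.
A perfect fifth down from A#3 gives D#3.
G#4 down a perfect fifth is C#4.
B5: a fifth down reaches E, and 7 semitones makes it E5.

A5 Gb5 G4 F#3 D#3 C#4 E5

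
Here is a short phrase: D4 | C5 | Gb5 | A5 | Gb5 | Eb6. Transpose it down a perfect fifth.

G3 F4 Cb5 D5 Cb5 Ab5

D4 down a perfect fifth is G3.
C5 down a perfect fifth is F4.
A perfect fifth down from Gb5 gives Cb5.
A5: a fifth down reaches D, and 7 semitones makes it D5.
A perfect fifth down from Gb5 gives Cb5.
Eb6 down a perfect fifth is Ab5.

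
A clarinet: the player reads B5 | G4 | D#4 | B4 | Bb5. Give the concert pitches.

G#5 E4 B#3 G#4 G5

The A clarinet sounds a minor third below written, so transpose each written note down a minor third.
B5 gives G#5
G4 gives E4
D#4 gives B#3
B4 gives G#4
Bb5 gives G5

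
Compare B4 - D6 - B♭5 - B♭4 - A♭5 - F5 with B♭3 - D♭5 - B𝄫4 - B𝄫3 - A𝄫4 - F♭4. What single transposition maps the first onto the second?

down an augmented octave

Take the first pair: B4 → Bb3. B to B spans 8 letter names, so the interval is some kind of octave.
Bb3 to B4 is 13 semitones, which makes it an augmented octave; the second version is lower, so the direction is down.
Checking another pair — F5 → Fb4 — gives the same interval.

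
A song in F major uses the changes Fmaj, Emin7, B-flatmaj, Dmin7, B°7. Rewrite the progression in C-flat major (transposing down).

Cbmaj Bbmin7 Fbmaj Abmin7 F°7

F major down to C-flat major is an augmented fourth; each chord root moves by that interval while the quality stays the same.
Fmaj: root F down an augmented fourth → Cb, giving Cbmaj.
Emin7: root E down an augmented fourth → Bb, giving Bbmin7.
B-flatmaj: root B-flat down an augmented fourth → Fb, giving Fbmaj.
Dmin7: root D down an augmented fourth → Ab, giving Abmin7.
B°7: root B down an augmented fourth → F, giving F°7.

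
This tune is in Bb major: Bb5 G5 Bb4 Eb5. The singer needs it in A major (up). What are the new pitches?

A6 F#6 A5 D6

Bb major to A major up is a major seventh, so every note moves up by that interval.
Bb5 gives A6
G5 gives F#6
Bb4 gives A5
Eb5 gives D6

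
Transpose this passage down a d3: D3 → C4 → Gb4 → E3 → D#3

B#2 A#3 E4 C##3 B##2

D3 gives B#2
C4 gives A#3
Gb4 gives E4
E3 gives C##3
D#3 gives B##2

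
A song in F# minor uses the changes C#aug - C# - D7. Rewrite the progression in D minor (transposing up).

F# minor up to D minor is a minor sixth; each chord root moves by that interval while the quality stays the same.
C#aug: root C# up a minor sixth → A, giving Aaug.
C#: root C# up a minor sixth → A, giving A.
D7: root D up a minor sixth → Bb, giving Bb7.

Aaug A Bb7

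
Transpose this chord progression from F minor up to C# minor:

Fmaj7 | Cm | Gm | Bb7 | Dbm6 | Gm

C#maj7 G#m D#m F#7 Am6 D#m

F minor up to C# minor is an augmented fifth; each chord root moves by that interval while the quality stays the same.
Fmaj7: root F up an augmented fifth → C#, giving C#maj7.
Cm: root C up an augmented fifth → G#, giving G#m.
Gm: root G up an augmented fifth → D#, giving D#m.
Bb7: root Bb up an augmented fifth → F#, giving F#7.
Dbm6: root Db up an augmented fifth → A, giving Am6.
Gm: root G up an augmented fifth → D#, giving D#m.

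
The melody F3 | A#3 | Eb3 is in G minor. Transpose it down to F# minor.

E3 G##3 D3

From G down to F# is a minor second; apply that to each pitch.
F3 gives E3
A#3 gives G##3
Eb3 gives D3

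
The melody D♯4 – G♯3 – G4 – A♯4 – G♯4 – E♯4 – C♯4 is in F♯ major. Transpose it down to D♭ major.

Bb3 Eb3 Ebb4 F4 Eb4 C4 Ab3

From F♯ down to D♭ is an augmented third; apply that to each pitch.
D#4 -> Bb3
G#3 -> Eb3
G4 -> Ebb4
A#4 -> F4
G#4 -> Eb4
E#4 -> C4
C#4 -> Ab3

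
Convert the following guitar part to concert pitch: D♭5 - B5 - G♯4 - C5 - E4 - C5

The guitar sounds a perfect octave below written, so transpose each written note down a perfect octave.
Db5 gives Db4
B5 gives B4
G#4 gives G#3
C5 gives C4
E4 gives E3
C5 gives C4

Db4 B4 G#3 C4 E3 C4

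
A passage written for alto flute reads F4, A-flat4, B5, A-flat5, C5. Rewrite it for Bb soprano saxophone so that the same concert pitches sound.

D4 F4 G#5 F5 A4

First find concert pitch: the alto flute sounds a perfect fourth below written, so F4 A-flat4 B5 A-flat5 C5 sounds C4 Eb4 F#5 Eb5 G4.
Then write for Bb soprano saxophone: it sounds a major second below written, so the part must be a major second above concert.
C4 → D4
Eb4 → F4
F#5 → G#5
Eb5 → F5
G4 → A4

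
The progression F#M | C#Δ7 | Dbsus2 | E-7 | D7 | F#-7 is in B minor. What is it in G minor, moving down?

DM AΔ7 Bbbsus2 C-7 Bb7 D-7

B minor down to G minor is a major third; each chord root moves by that interval while the quality stays the same.
F#M: root F# down a major third → D, giving DM.
C#Δ7: root C# down a major third → A, giving AΔ7.
Dbsus2: root Db down a major third → Bbb, giving Bbbsus2.
E-7: root E down a major third → C, giving C-7.
D7: root D down a major third → Bb, giving Bb7.
F#-7: root F# down a major third → D, giving D-7.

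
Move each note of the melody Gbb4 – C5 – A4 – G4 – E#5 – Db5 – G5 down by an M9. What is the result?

A major ninth down from Gbb4 gives Fbb3.
C5 down a major ninth is Bb3.
A4 down a major ninth is G3.
A major ninth down from G4 gives F3.
A major ninth down from E#5 gives D#4.
Db5: a ninth down reaches C, and 14 semitones makes it Cb4.
G5 down a major ninth is F4.

Fbb3 Bb3 G3 F3 D#4 Cb4 F4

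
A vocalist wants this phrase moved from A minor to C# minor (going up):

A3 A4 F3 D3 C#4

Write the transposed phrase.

From A up to C# is a major third; apply that to each pitch.
A3 gives C#4
A4 gives C#5
F3 gives A3
D3 gives F#3
C#4 gives E#4

C#4 C#5 A3 F#3 E#4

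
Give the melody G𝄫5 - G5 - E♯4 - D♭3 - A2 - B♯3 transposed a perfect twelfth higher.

Dbb7 D7 B#5 Ab4 E4 F##5

Gbb5 gives Dbb7
G5 gives D7
E#4 gives B#5
Db3 gives Ab4
A2 gives E4
B#3 gives F##5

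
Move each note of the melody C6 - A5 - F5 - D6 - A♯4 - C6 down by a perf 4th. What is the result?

A perfect fourth down from C6 gives G5.
A perfect fourth down from A5 gives E5.
F5 down a perfect fourth is C5.
A perfect fourth down from D6 gives A5.
A#4 down a perfect fourth is E#4.
C6 down a perfect fourth is G5.

G5 E5 C5 A5 E#4 G5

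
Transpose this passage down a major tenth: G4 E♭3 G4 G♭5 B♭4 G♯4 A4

G4: a tenth down reaches E, and 16 semitones makes it Eb3.
A major tenth down from Eb3 gives Cb2.
G4 down a major tenth is Eb3.
Gb5: a tenth down reaches E, and 16 semitones makes it Ebb4.
Bb4: a tenth down reaches G, and 16 semitones makes it Gb3.
G#4: a tenth down reaches E, and 16 semitones makes it E3.
A4: a tenth down reaches F, and 16 semitones makes it F3.

Eb3 Cb2 Eb3 Ebb4 Gb3 E3 F3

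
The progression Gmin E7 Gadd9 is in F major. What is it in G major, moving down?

F major down to G major is a minor seventh; each chord root moves by that interval while the quality stays the same.
Gmin: root G down a minor seventh → A, giving Amin.
E7: root E down a minor seventh → F#, giving F#7.
Gadd9: root G down a minor seventh → A, giving Aadd9.

Amin F#7 Aadd9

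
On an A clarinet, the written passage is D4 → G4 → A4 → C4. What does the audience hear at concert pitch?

B3 E4 F#4 A3

The A clarinet sounds a minor third below written, so transpose each written note down a minor third.
D4 becomes B3
G4 becomes E4
A4 becomes F#4
C4 becomes A3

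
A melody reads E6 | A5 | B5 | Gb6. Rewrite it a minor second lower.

D#6 G#5 A#5 F6

A minor second down from E6 gives D#6.
A5: a second down reaches G, and 1 semitone makes it G#5.
B5 down a minor second is A#5.
Gb6: a second down reaches F, and 1 semitone makes it F6.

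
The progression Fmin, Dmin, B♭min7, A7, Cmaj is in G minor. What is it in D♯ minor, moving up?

G minor up to D♯ minor is an augmented fifth; each chord root moves by that interval while the quality stays the same.
Fmin: root F up an augmented fifth → C#, giving C#min.
Dmin: root D up an augmented fifth → A#, giving A#min.
B♭min7: root B♭ up an augmented fifth → F#, giving F#min7.
A7: root A up an augmented fifth → E#, giving E#7.
Cmaj: root C up an augmented fifth → G#, giving G#maj.

C#min A#min F#min7 E#7 G#maj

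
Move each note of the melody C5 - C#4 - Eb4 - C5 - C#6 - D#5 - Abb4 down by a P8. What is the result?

C5 to C4
C#4 to C#3
Eb4 to Eb3
C5 to C4
C#6 to C#5
D#5 to D#4
Abb4 to Abb3

C4 C#3 Eb3 C4 C#5 D#4 Abb3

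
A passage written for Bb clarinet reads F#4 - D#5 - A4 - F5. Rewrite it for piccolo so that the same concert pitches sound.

First find concert pitch: the Bb clarinet sounds a major second below written, so F#4 D#5 A4 F5 sounds E4 C#5 G4 Eb5.
Then write for piccolo: it sounds a perfect octave above written, so the part must be a perfect octave below concert.
E4 → E3
C#5 → C#4
G4 → G3
Eb5 → Eb4

E3 C#4 G3 Eb4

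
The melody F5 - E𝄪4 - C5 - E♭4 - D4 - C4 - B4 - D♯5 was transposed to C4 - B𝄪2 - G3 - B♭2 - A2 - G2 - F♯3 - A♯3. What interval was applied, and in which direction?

down a perfect eleventh

Take the first pair: F5 → C4. F to C spans 11 letter names, so the interval is some kind of eleventh.
C4 to F5 is 17 semitones, which makes it a perfect eleventh; the second version is lower, so the direction is down.
Checking another pair — D#5 → A#3 — gives the same interval.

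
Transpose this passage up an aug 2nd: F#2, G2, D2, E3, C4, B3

G##2 A#2 E#2 F##3 D#4 C##4

F#2: a second up reaches G, and 3 semitones makes it G##2.
G2: a second up reaches A, and 3 semitones makes it A#2.
D2: a second up reaches E, and 3 semitones makes it E#2.
E3 up an augmented second is F##3.
C4 up an augmented second is D#4.
B3: a second up reaches C, and 3 semitones makes it C##4.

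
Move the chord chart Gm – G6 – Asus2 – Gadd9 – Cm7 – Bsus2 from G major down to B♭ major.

Bbm Bb6 Csus2 Bbadd9 Ebm7 Dsus2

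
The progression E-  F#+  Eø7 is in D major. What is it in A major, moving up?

B- C#+ Bø7

D major up to A major is a perfect fifth; each chord root moves by that interval while the quality stays the same.
E-: root E up a perfect fifth → B, giving B-.
F#+: root F# up a perfect fifth → C#, giving C#+.
Eø7: root E up a perfect fifth → B, giving Bø7.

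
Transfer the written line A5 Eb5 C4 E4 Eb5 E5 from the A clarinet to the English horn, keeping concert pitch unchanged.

C#6 G5 E4 G#4 G5 G#5

First find concert pitch: the A clarinet sounds a minor third below written, so A5 Eb5 C4 E4 Eb5 E5 sounds F#5 C5 A3 C#4 C5 C#5.
Then write for English horn: it sounds a perfect fifth below written, so the part must be a perfect fifth above concert.
F#5 → C#6
C5 → G5
A3 → E4
C#4 → G#4
C5 → G5
C#5 → G#5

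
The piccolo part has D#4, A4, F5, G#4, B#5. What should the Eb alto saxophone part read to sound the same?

B#5 F#6 D7 E#6 G##7

First find concert pitch: the piccolo sounds a perfect octave above written, so D#4 A4 F5 G#4 B#5 sounds D#5 A5 F6 G#5 B#6.
Then write for Eb alto saxophone: it sounds a major sixth below written, so the part must be a major sixth above concert.
D#5 → B#5
A5 → F#6
F6 → D7
G#5 → E#6
B#6 → G##7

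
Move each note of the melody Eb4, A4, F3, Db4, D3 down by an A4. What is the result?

Eb4 -> Bbb3
A4 -> Eb4
F3 -> Cb3
Db4 -> Abb3
D3 -> Ab2

Bbb3 Eb4 Cb3 Abb3 Ab2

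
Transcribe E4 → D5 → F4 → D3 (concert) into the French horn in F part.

B4 A5 C5 A3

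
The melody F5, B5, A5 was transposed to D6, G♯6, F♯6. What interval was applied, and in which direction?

From F5 to D6 is 6 letter names — a sixth of some quality.
F5 to D6 is 9 semitones, which makes it a major sixth; the second version is higher, so the direction is up.
Checking another pair — A5 → F#6 — gives the same interval.

up a major sixth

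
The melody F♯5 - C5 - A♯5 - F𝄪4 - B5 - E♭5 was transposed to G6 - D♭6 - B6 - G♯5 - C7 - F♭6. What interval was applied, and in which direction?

up a minor ninth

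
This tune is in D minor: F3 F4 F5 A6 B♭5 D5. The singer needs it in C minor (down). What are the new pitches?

D minor to C minor down is a major second, so every note moves down by that interval.
F3 → Eb3
F4 → Eb4
F5 → Eb5
A6 → G6
Bb5 → Ab5
D5 → C5

Eb3 Eb4 Eb5 G6 Ab5 C5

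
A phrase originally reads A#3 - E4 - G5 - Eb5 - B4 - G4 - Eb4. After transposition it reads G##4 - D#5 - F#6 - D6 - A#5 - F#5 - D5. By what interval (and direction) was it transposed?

up a major seventh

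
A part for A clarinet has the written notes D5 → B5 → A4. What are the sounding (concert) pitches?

B4 G#5 F#4

The A clarinet sounds a minor third below written, so transpose each written note down a minor third.
D5 to B4
B5 to G#5
A4 to F#4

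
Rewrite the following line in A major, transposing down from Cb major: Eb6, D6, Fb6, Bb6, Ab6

C#6 B#5 D6 G#6 F#6

Cb major to A major down is a diminished third, so every note moves down by that interval.
Eb6 to C#6
D6 to B#5
Fb6 to D6
Bb6 to G#6
Ab6 to F#6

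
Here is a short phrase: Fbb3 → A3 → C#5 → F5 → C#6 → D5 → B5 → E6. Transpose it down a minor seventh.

Fbb3 becomes Gbb2
A3 becomes B2
C#5 becomes D#4
F5 becomes G4
C#6 becomes D#5
D5 becomes E4
B5 becomes C#5
E6 becomes F#5

Gbb2 B2 D#4 G4 D#5 E4 C#5 F#5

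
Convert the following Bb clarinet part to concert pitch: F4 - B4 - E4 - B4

Eb4 A4 D4 A4

The Bb clarinet sounds a major second below written, so transpose each written note down a major second.
F4 becomes Eb4
B4 becomes A4
E4 becomes D4
B4 becomes A4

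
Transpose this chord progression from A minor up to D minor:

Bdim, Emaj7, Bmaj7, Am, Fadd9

Edim Amaj7 Emaj7 Dm Bbadd9

A minor up to D minor is a perfect fourth; each chord root moves by that interval while the quality stays the same.
Bdim: root B up a perfect fourth → E, giving Edim.
Emaj7: root E up a perfect fourth → A, giving Amaj7.
Bmaj7: root B up a perfect fourth → E, giving Emaj7.
Am: root A up a perfect fourth → D, giving Dm.
Fadd9: root F up a perfect fourth → Bb, giving Bbadd9.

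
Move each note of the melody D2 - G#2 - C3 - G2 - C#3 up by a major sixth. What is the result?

D2 becomes B2
G#2 becomes E#3
C3 becomes A3
G2 becomes E3
C#3 becomes A#3

B2 E#3 A3 E3 A#3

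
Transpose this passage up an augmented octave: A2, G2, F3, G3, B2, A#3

A#3 G#3 F#4 G#4 B#3 A##4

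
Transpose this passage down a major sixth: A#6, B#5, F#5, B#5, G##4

A#6 down a major sixth is C#6.
A major sixth down from B#5 gives D#5.
F#5 down a major sixth is A4.
B#5: a sixth down reaches D, and 9 semitones makes it D#5.
G##4: a sixth down reaches B, and 9 semitones makes it B#3.

C#6 D#5 A4 D#5 B#3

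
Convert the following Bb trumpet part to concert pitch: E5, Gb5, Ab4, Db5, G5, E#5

Written C4 on the Bb trumpet sounds as Bb3, a major second lower; apply that shift to every note.
E5 to D5
Gb5 to Fb5
Ab4 to Gb4
Db5 to Cb5
G5 to F5
E#5 to D#5

D5 Fb5 Gb4 Cb5 F5 D#5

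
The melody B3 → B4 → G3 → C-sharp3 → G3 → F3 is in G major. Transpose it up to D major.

F#4 F#5 D4 G#3 D4 C4

G major to D major up is a perfect fifth, so every note moves up by that interval.
B3 gives F#4
B4 gives F#5
G3 gives D4
C#3 gives G#3
G3 gives D4
F3 gives C4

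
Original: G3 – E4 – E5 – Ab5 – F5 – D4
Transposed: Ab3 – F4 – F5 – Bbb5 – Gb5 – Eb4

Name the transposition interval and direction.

up a minor second

Take the first pair: G3 → Ab3. G to A spans 2 letter names, so the interval is some kind of second.
G3 to Ab3 is 1 semitone, which makes it a minor second; the second version is higher, so the direction is up.
Checking another pair — D4 → Eb4 — gives the same interval.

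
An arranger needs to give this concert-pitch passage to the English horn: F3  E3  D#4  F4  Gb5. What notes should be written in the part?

Written C4 sounds as F3 on the English horn, so concert pitches are written a perfect fifth up.
F3 to C4
E3 to B3
D#4 to A#4
F4 to C5
Gb5 to Db6

C4 B3 A#4 C5 Db6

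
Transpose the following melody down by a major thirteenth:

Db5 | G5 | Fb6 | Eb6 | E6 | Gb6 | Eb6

Fb3 Bb3 Abb4 Gb4 G4 Bbb4 Gb4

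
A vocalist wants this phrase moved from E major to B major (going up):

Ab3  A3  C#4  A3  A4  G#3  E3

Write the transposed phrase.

Eb4 E4 G#4 E4 E5 D#4 B3

From E up to B is a perfect fifth; apply that to each pitch.
Ab3 → Eb4
A3 → E4
C#4 → G#4
A3 → E4
A4 → E5
G#3 → D#4
E3 → B3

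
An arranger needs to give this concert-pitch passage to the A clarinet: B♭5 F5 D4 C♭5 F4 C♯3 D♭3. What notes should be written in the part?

Db6 Ab5 F4 Ebb5 Ab4 E3 Fb3

The A clarinet sounds a minor third below written, so the written part must be a minor third above concert — transpose each note up.
Bb5 → Db6
F5 → Ab5
D4 → F4
Cb5 → Ebb5
F4 → Ab4
C#3 → E3
Db3 → Fb3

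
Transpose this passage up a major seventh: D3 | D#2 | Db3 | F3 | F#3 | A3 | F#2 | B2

D3 up a major seventh is C#4.
D#2 up a major seventh is C##3.
Db3 up a major seventh is C4.
F3 up a major seventh is E4.
F#3: a seventh up reaches E, and 11 semitones makes it E#4.
A major seventh up from A3 gives G#4.
A major seventh up from F#2 gives E#3.
B2 up a major seventh is A#3.

C#4 C##3 C4 E4 E#4 G#4 E#3 A#3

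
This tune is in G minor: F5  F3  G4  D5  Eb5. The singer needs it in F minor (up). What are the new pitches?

G minor to F minor up is a minor seventh, so every note moves up by that interval.
F5 -> Eb6
F3 -> Eb4
G4 -> F5
D5 -> C6
Eb5 -> Db6

Eb6 Eb4 F5 C6 Db6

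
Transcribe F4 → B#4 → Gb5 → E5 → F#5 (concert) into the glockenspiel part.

F2 B#2 Gb3 E3 F#3

Written C4 sounds as C6 on the glockenspiel, so concert pitches are written a perfect fifteenth down.
F4 -> F2
B#4 -> B#2
Gb5 -> Gb3
E5 -> E3
F#5 -> F#3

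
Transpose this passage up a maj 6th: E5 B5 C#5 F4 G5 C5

E5 gives C#6
B5 gives G#6
C#5 gives A#5
F4 gives D5
G5 gives E6
C5 gives A5

C#6 G#6 A#5 D5 E6 A5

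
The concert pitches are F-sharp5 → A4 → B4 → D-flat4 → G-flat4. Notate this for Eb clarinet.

D#5 F#4 G#4 Bb3 Eb4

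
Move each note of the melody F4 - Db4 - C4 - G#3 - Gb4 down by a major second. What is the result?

Eb4 Cb4 Bb3 F#3 Fb4

F4 to Eb4
Db4 to Cb4
C4 to Bb3
G#3 to F#3
Gb4 to Fb4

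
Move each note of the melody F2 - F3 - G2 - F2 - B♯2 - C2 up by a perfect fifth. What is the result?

C3 C4 D3 C3 F##3 G2

F2 gives C3
F3 gives C4
G2 gives D3
F2 gives C3
B#2 gives F##3
C2 gives G2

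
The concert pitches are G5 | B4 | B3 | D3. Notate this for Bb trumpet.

A5 C#5 C#4 E3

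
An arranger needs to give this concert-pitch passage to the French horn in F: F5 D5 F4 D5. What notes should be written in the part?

C6 A5 C5 A5

Written C4 sounds as F3 on the French horn in F, so concert pitches are written a perfect fifth up.
F5 → C6
D5 → A5
F4 → C5
D5 → A5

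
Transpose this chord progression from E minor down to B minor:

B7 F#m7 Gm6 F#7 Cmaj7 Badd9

E minor down to B minor is a perfect fourth; each chord root moves by that interval while the quality stays the same.
B7: root B down a perfect fourth → F#, giving F#7.
F#m7: root F# down a perfect fourth → C#, giving C#m7.
Gm6: root G down a perfect fourth → D, giving Dm6.
F#7: root F# down a perfect fourth → C#, giving C#7.
Cmaj7: root C down a perfect fourth → G, giving Gmaj7.
Badd9: root B down a perfect fourth → F#, giving F#add9.

F#7 C#m7 Dm6 C#7 Gmaj7 F#add9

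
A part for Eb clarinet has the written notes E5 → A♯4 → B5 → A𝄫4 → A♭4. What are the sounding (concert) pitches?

G5 C#5 D6 Cbb5 Cb5

The Eb clarinet sounds a minor third above written, so transpose each written note up a minor third.
E5 to G5
A#4 to C#5
B5 to D6
Abb4 to Cbb5
Ab4 to Cb5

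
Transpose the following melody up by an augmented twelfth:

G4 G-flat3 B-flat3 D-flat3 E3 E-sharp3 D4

G4: a twelfth up reaches D, and 20 semitones makes it D#6.
An augmented twelfth up from Gb3 gives D5.
An augmented twelfth up from Bb3 gives F#5.
Db3 up an augmented twelfth is A4.
An augmented twelfth up from E3 gives B#4.
E#3: a twelfth up reaches B, and 20 semitones makes it B##4.
D4 up an augmented twelfth is A#5.

D#6 D5 F#5 A4 B#4 B##4 A#5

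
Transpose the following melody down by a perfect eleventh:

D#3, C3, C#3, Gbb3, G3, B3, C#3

A#1 G1 G#1 Dbb2 D2 F#2 G#1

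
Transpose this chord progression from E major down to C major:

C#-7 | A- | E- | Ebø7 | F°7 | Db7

A-7 F- C- Cbø7 Db°7 Bbb7

E major down to C major is a major third; each chord root moves by that interval while the quality stays the same.
C#-7: root C# down a major third → A, giving A-7.
A-: root A down a major third → F, giving F-.
E-: root E down a major third → C, giving C-.
Ebø7: root Eb down a major third → Cb, giving Cbø7.
F°7: root F down a major third → Db, giving Db°7.
Db7: root Db down a major third → Bbb, giving Bbb7.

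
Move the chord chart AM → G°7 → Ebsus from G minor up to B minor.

G minor up to B minor is a major third; each chord root moves by that interval while the quality stays the same.
AM: root A up a major third → C#, giving C#M.
G°7: root G up a major third → B, giving B°7.
Ebsus: root Eb up a major third → G, giving Gsus.

C#M B°7 Gsus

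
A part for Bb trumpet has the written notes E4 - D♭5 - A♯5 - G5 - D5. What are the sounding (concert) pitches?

D4 Cb5 G#5 F5 C5

Written C4 on the Bb trumpet sounds as Bb3, a major second lower; apply that shift to every note.
E4 -> D4
Db5 -> Cb5
A#5 -> G#5
G5 -> F5
D5 -> C5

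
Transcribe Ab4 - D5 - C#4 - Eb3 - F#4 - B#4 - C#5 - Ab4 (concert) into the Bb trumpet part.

Written C4 sounds as Bb3 on the Bb trumpet, so concert pitches are written a major second up.
Ab4 becomes Bb4
D5 becomes E5
C#4 becomes D#4
Eb3 becomes F3
F#4 becomes G#4
B#4 becomes C##5
C#5 becomes D#5
Ab4 becomes Bb4

Bb4 E5 D#4 F3 G#4 C##5 D#5 Bb4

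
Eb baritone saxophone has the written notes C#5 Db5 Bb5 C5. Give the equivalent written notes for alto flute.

A3 Bbb3 Gb4 Ab3

First find concert pitch: the Eb baritone saxophone sounds a major thirteenth below written, so C#5 Db5 Bb5 C5 sounds E3 Fb3 Db4 Eb3.
Then write for alto flute: it sounds a perfect fourth below written, so the part must be a perfect fourth above concert.
E3 → A3
Fb3 → Bbb3
Db4 → Gb4
Eb3 → Ab3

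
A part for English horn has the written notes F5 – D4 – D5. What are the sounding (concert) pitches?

Bb4 G3 G4

The English horn sounds a perfect fifth below written, so transpose each written note down a perfect fifth.
F5 to Bb4
D4 to G3
D5 to G4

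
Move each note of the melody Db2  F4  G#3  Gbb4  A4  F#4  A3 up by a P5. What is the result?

Ab2 C5 D#4 Dbb5 E5 C#5 E4

Db2: a fifth up reaches A, and 7 semitones makes it Ab2.
F4: a fifth up reaches C, and 7 semitones makes it C5.
G#3 up a perfect fifth is D#4.
Gbb4: a fifth up reaches D, and 7 semitones makes it Dbb5.
A4: a fifth up reaches E, and 7 semitones makes it E5.
F#4: a fifth up reaches C, and 7 semitones makes it C#5.
A perfect fifth up from A3 gives E4.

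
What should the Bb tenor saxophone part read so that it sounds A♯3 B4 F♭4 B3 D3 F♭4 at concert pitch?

B#4 C#6 Gb5 C#5 E4 Gb5

Written C4 sounds as Bb2 on the Bb tenor saxophone, so concert pitches are written a major ninth up.
A#3 to B#4
B4 to C#6
Fb4 to Gb5
B3 to C#5
D3 to E4
Fb4 to Gb5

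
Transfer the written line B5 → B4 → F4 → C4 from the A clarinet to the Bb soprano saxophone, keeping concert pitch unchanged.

First find concert pitch: the A clarinet sounds a minor third below written, so B5 B4 F4 C4 sounds G#5 G#4 D4 A3.
Then write for Bb soprano saxophone: it sounds a major second below written, so the part must be a major second above concert.
G#5 → A#5
G#4 → A#4
D4 → E4
A3 → B3

A#5 A#4 E4 B3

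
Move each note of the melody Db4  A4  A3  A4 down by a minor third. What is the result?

Db4: a third down reaches B, and 3 semitones makes it Bb3.
A4: a third down reaches F, and 3 semitones makes it F#4.
A3 down a minor third is F#3.
A4: a third down reaches F, and 3 semitones makes it F#4.

Bb3 F#4 F#3 F#4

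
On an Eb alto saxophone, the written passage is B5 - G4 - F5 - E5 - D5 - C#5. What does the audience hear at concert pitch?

D5 Bb3 Ab4 G4 F4 E4

The Eb alto saxophone sounds a major sixth below written, so transpose each written note down a major sixth.
B5 -> D5
G4 -> Bb3
F5 -> Ab4
E5 -> G4
D5 -> F4
C#5 -> E4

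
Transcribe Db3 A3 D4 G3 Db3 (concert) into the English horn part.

Ab3 E4 A4 D4 Ab3

The English horn sounds a perfect fifth below written, so the written part must be a perfect fifth above concert — transpose each note up.
Db3 to Ab3
A3 to E4
D4 to A4
G3 to D4
Db3 to Ab3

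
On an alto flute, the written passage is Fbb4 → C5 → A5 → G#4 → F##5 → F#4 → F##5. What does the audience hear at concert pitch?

The alto flute sounds a perfect fourth below written, so transpose each written note down a perfect fourth.
Fbb4 gives Cbb4
C5 gives G4
A5 gives E5
G#4 gives D#4
F##5 gives C##5
F#4 gives C#4
F##5 gives C##5

Cbb4 G4 E5 D#4 C##5 C#4 C##5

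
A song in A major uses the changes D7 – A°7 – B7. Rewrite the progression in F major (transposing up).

Bb7 F°7 G7

A major up to F major is a minor sixth; each chord root moves by that interval while the quality stays the same.
D7: root D up a minor sixth → Bb, giving Bb7.
A°7: root A up a minor sixth → F, giving F°7.
B7: root B up a minor sixth → G, giving G7.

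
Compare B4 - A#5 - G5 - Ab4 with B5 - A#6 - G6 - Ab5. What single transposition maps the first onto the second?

up a perfect octave

Take the first pair: B4 → B5. B to B spans 8 letter names, so the interval is some kind of octave.
B4 to B5 is 12 semitones, which makes it a perfect octave; the second version is higher, so the direction is up.
Checking another pair — Ab4 → Ab5 — gives the same interval.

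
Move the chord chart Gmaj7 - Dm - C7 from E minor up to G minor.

E minor up to G minor is a minor third; each chord root moves by that interval while the quality stays the same.
Gmaj7: root G up a minor third → Bb, giving Bbmaj7.
Dm: root D up a minor third → F, giving Fm.
C7: root C up a minor third → Eb, giving Eb7.

Bbmaj7 Fm Eb7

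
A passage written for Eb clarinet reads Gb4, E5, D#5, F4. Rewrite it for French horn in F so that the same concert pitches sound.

First find concert pitch: the Eb clarinet sounds a minor third above written, so Gb4 E5 D#5 F4 sounds Bbb4 G5 F#5 Ab4.
Then write for French horn in F: it sounds a perfect fifth below written, so the part must be a perfect fifth above concert.
Bbb4 → Fb5
G5 → D6
F#5 → C#6
Ab4 → Eb5

Fb5 D6 C#6 Eb5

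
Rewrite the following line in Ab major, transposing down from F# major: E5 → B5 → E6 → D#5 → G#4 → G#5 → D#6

From F# down to Ab is an augmented sixth; apply that to each pitch.
E5 becomes Gb4
B5 becomes Db5
E6 becomes Gb5
D#5 becomes F4
G#4 becomes Bb3
G#5 becomes Bb4
D#6 becomes F5

Gb4 Db5 Gb5 F4 Bb3 Bb4 F5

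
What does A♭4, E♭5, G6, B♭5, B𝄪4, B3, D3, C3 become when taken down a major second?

Gb4 Db5 F6 Ab5 A##4 A3 C3 Bb2

Ab4 to Gb4
Eb5 to Db5
G6 to F6
Bb5 to Ab5
B##4 to A##4
B3 to A3
D3 to C3
C3 to Bb2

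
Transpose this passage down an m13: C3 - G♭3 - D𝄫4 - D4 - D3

E1 Bb1 Fb2 F#2 F#1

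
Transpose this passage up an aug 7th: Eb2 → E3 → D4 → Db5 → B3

D#3 D##4 C##5 C#6 A##4

Eb2 -> D#3
E3 -> D##4
D4 -> C##5
Db5 -> C#6
B3 -> A##4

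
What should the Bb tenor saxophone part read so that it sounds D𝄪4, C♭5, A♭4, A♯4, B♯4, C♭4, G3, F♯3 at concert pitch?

E##5 Db6 Bb5 B#5 C##6 Db5 A4 G#4

Written C4 sounds as Bb2 on the Bb tenor saxophone, so concert pitches are written a major ninth up.
D##4 → E##5
Cb5 → Db6
Ab4 → Bb5
A#4 → B#5
B#4 → C##6
Cb4 → Db5
G3 → A4
F#3 → G#4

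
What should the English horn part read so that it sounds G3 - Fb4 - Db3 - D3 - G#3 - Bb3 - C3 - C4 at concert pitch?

The English horn sounds a perfect fifth below written, so the written part must be a perfect fifth above concert — transpose each note up.
G3 gives D4
Fb4 gives Cb5
Db3 gives Ab3
D3 gives A3
G#3 gives D#4
Bb3 gives F4
C3 gives G3
C4 gives G4

D4 Cb5 Ab3 A3 D#4 F4 G3 G4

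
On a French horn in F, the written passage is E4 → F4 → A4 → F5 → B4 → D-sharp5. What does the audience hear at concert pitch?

A3 Bb3 D4 Bb4 E4 G#4

Written C4 on the French horn in F sounds as F3, a perfect fifth lower; apply that shift to every note.
E4 to A3
F4 to Bb3
A4 to D4
F5 to Bb4
B4 to E4
D#5 to G#4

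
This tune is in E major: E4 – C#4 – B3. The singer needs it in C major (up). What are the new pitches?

C5 A4 G4

From E up to C is a minor sixth; apply that to each pitch.
E4 becomes C5
C#4 becomes A4
B3 becomes G4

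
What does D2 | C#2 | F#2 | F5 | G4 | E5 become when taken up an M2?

D2 -> E2
C#2 -> D#2
F#2 -> G#2
F5 -> G5
G4 -> A4
E5 -> F#5

E2 D#2 G#2 G5 A4 F#5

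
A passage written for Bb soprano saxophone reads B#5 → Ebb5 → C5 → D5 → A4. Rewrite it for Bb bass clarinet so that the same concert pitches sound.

B#6 Ebb6 C6 D6 A5

First find concert pitch: the Bb soprano saxophone sounds a major second below written, so B#5 Ebb5 C5 D5 A4 sounds A#5 Dbb5 Bb4 C5 G4.
Then write for Bb bass clarinet: it sounds a major ninth below written, so the part must be a major ninth above concert.
A#5 → B#6
Dbb5 → Ebb6
Bb4 → C6
C5 → D6
G4 → A5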